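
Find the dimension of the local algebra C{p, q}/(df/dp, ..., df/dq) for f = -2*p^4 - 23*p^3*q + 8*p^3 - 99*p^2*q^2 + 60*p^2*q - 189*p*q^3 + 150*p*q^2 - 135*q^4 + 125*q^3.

7

The Hessian of f at 0 is [[0, 0], [0, 0]] with rank 0, so corank 2. A Groebner basis of the Jacobian ideal J(f) in C{p,q} is {768*p^2 + 3840*p*q + q^4 - 8*q^3 + 4800*q^2, p^3 - 660*p^2 - 3300*p*q + 45*q^3/2 - 4125*q^2, p^2*q + 168*p^2 + 840*p*q - 8*q^3 + 1050*q^2, -32*p^2 + p*q^2 - 160*p*q + 17*q^3/6 - 200*q^2}; counting standard monomials gives mu = 7. Corank 2; j^3 = (2*p + 5*q)^3 is a perfect cube, so E-series; the 4-jet and mu = 7 give E_7.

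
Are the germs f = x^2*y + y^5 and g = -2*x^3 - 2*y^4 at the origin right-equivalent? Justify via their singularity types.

The Hessian of f at 0 has rank 0. Corank 2; j^3 = x^2*y has shape L^2 M (L != M), so D-series; mu = 6 gives D_6. The Hessian of g at 0 has rank 0. Corank 2; j^3 = -2*x^3 is a perfect cube, so E-series; the 4-jet and mu = 6 give E_6. f is D_6 but g is E_6, hence not right-equivalent.

No.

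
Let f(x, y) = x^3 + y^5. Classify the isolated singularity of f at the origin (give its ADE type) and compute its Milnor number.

The Hessian of f at 0 has rank 0. Corank 2; j^3 = x^3 is a perfect cube, so E-series; the 5-jet and mu = 8 give E_8.

Type E_8, Milnor number mu = 8.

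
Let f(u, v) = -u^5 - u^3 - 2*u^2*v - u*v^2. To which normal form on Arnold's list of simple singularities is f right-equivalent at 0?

D_{6}

The Hessian of f at 0 is [[0, 0], [0, 0]] with rank 0, so corank 2. A Groebner basis of the Jacobian ideal J(f) in C{u,v} is {u*v/5 + v^4 + v^2/5, u*v^2 + v^3, u^2 + u*v}; counting standard monomials gives mu = 6. Corank 2; j^3 = -u*(u + v)^2 has shape L^2 M (L != M), so D-series; mu = 6 gives D_6.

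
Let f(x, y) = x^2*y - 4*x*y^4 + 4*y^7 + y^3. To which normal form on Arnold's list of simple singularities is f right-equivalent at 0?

D_4

The Hessian of f at 0 has rank 0. Corank 2; j^3 = y*(x^2 + y^2) splits into three distinct lines over C (the quadratic factor has nonzero discriminant), so D_4.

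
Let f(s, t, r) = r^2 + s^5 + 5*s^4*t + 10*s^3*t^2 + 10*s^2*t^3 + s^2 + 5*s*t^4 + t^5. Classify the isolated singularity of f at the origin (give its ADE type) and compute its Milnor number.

Type A4, Milnor number mu = 4.

The Hessian of f at 0 is [[2, 0, 0], [0, 0, 0], [0, 0, 2]] with rank 2, so corank 1. A Groebner basis of the Jacobian ideal J(f) in C{s,t,r} is {t^4, s, r}; counting standard monomials gives mu = 4. Corank 1: A-series; mu = 4 gives A_4.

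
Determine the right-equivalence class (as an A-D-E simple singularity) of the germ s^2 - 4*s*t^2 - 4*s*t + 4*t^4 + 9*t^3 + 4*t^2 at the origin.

The Hessian of f at 0 is [[2, -4], [-4, 8]] with rank 1, so corank 1. A Groebner basis of the Jacobian ideal J(f) in C{s,t} is {t^2, s - 2*t}; counting standard monomials gives mu = 2. Corank 1: A-series; mu = 2 gives A_2.

A_2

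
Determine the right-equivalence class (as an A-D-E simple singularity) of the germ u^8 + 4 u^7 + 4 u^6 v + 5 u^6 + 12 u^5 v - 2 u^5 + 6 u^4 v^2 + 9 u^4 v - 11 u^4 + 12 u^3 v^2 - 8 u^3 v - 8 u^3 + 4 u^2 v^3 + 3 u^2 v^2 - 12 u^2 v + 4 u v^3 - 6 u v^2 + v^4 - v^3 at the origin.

The Hessian of f at 0 has rank 0. Corank 2; j^3 = -(2*u + v)^3 is a perfect cube, so E-series; the 4-jet and mu = 6 give E_6.

E_{6}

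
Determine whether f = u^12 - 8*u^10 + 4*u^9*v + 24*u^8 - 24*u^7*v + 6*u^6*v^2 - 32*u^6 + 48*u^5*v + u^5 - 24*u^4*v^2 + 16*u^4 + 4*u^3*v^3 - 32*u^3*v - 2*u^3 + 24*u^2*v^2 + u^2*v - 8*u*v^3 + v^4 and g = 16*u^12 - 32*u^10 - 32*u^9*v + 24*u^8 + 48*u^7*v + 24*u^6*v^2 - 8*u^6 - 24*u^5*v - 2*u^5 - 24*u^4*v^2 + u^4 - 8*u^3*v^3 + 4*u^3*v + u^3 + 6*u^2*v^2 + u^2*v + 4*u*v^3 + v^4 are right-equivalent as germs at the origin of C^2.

The Hessian of f at 0 has rank 0. Corank 2; j^3 = -u^2*(2*u - v) has shape L^2 M (L != M), so D-series; mu = 5 gives D_5. The Hessian of g at 0 has rank 0. Corank 2; j^3 = u^2*(u + v) has shape L^2 M (L != M), so D-series; mu = 5 gives D_5. Both have type D_5, hence right-equivalent.

Yes.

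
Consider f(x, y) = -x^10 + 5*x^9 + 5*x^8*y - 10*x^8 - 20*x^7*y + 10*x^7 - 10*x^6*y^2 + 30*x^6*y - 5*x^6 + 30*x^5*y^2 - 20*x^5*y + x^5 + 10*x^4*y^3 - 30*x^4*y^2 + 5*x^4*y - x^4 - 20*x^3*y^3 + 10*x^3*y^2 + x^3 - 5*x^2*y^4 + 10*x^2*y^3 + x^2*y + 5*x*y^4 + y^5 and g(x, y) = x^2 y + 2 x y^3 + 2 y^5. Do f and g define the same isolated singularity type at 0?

Yes.

The Hessian of f at 0 has rank 0. Corank 2; j^3 = x^2*(x + y) has shape L^2 M (L != M), so D-series; mu = 6 gives D_6. The Hessian of g at 0 has rank 0. Corank 2; j^3 = x^2*y has shape L^2 M (L != M), so D-series; mu = 6 gives D_6. Both have type D_6, hence right-equivalent.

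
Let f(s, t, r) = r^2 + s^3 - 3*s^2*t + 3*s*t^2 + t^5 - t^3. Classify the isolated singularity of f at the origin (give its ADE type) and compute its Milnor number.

The Hessian of f at 0 is [[0, 0, 0], [0, 0, 0], [0, 0, 2]] with rank 1, so corank 2. A Groebner basis of the Jacobian ideal J(f) in C{s,t,r} is {t^4, s^2 - 2*s*t + t^2, r}; counting standard monomials gives mu = 8. Corank 2; j^3 = (s - t)^3 is a perfect cube, so E-series; the 5-jet and mu = 8 give E_8.

Type E_8, Milnor number mu = 8.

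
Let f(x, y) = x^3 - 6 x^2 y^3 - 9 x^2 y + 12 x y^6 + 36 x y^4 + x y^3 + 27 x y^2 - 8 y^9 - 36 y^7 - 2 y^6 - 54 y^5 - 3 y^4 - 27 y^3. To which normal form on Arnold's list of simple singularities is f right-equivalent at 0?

The Hessian of f at 0 has rank 0. Corank 2; j^3 = (x - 3*y)^3 is a perfect cube, so E-series; the 4-jet and mu = 7 give E_7.

E_7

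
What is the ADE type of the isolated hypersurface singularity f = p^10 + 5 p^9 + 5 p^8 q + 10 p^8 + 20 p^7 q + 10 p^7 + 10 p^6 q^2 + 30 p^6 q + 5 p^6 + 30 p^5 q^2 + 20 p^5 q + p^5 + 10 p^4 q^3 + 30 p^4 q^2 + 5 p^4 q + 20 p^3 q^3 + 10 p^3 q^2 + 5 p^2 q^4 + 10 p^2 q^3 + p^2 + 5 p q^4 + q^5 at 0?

The Hessian of f at 0 is [[2, 0], [0, 0]] with rank 1, so corank 1. A Groebner basis of the Jacobian ideal J(f) in C{p,q} is {q^4, p}; counting standard monomials gives mu = 4. Corank 1: A-series; mu = 4 gives A_4.

A_4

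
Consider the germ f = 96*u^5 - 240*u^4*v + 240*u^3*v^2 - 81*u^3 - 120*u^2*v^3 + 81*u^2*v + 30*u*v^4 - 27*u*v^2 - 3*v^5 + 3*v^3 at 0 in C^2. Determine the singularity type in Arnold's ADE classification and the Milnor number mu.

The Hessian of f at 0 has rank 0. Corank 2; j^3 = -3*(3*u - v)^3 is a perfect cube, so E-series; the 5-jet and mu = 8 give E_8.

Type E_{8}, Milnor number mu = 8.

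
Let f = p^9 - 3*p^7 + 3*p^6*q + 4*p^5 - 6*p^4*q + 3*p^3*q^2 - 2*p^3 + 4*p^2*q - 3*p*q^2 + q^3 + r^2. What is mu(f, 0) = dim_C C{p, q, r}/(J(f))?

The Hessian of f at 0 has rank 1. Corank 2; j^3 = -(p - q)*(2*p^2 - 2*p*q + q^2) splits into three distinct lines over C (the quadratic factor has nonzero discriminant), so D_4.

4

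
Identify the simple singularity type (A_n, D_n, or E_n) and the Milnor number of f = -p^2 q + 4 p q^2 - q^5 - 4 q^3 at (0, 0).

The Hessian of f at 0 has rank 0. Corank 2; j^3 = -q*(p - 2*q)^2 has shape L^2 M (L != M), so D-series; mu = 6 gives D_6.

Type D_{6}, Milnor number mu = 6.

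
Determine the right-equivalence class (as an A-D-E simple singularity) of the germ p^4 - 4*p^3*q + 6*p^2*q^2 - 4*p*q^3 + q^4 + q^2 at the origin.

The Hessian of f at 0 is [[0, 0], [0, 2]] with rank 1, so corank 1. A Groebner basis of the Jacobian ideal J(f) in C{p,q} is {p^3, q}; counting standard monomials gives mu = 3. Corank 1: A-series; mu = 3 gives A_3.

A_3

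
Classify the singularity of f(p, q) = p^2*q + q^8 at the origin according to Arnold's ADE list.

The Hessian of f at 0 has rank 0. Corank 2; j^3 = p^2*q has shape L^2 M (L != M), so D-series; mu = 9 gives D_9.

D9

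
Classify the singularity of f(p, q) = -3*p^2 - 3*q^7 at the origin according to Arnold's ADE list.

The Hessian of f at 0 has rank 1. Corank 1: A-series; mu = 6 gives A_6.

A_{6}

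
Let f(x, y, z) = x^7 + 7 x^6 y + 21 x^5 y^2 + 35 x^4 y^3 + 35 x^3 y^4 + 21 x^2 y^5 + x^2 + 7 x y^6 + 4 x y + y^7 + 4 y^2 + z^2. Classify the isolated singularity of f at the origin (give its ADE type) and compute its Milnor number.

Type A_{6}, Milnor number mu = 6.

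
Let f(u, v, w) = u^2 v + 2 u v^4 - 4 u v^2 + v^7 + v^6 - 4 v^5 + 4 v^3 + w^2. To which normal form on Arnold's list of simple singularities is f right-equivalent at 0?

The Hessian of f at 0 has rank 1. Corank 2; j^3 = v*(u - 2*v)^2 has shape L^2 M (L != M), so D-series; mu = 7 gives D_7.

D_{7}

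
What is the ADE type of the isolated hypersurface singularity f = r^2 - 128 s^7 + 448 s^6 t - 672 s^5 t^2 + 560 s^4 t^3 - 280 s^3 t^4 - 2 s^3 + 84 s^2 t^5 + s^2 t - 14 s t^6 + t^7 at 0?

The Hessian of f at 0 has rank 1. Corank 2; j^3 = -s^2*(2*s - t) has shape L^2 M (L != M), so D-series; mu = 8 gives D_8.

D8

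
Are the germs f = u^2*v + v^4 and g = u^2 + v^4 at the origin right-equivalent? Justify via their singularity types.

No.

The Hessian of f at 0 has rank 0. Corank 2; j^3 = u^2*v has shape L^2 M (L != M), so D-series; mu = 5 gives D_5. The Hessian of g at 0 has rank 1. Corank 1: A-series; mu = 3 gives A_3. f is D_5 but g is A_3, hence not right-equivalent.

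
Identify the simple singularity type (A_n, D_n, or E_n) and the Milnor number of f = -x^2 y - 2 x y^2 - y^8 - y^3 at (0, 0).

Type D_{9}, Milnor number mu = 9.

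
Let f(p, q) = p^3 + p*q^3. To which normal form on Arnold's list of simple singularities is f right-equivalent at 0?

E7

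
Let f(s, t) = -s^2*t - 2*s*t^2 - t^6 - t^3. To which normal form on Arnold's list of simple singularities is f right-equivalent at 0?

D_{7}

The Hessian of f at 0 has rank 0. Corank 2; j^3 = -t*(s + t)^2 has shape L^2 M (L != M), so D-series; mu = 7 gives D_7.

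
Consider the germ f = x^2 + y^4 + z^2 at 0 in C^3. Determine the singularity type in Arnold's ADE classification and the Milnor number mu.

Type A_3, Milnor number mu = 3.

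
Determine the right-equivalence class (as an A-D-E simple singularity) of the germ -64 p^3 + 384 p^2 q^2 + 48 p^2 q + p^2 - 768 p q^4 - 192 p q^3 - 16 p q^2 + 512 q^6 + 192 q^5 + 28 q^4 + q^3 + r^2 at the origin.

A_{2}

The Hessian of f at 0 has rank 2. Corank 1: A-series; mu = 2 gives A_2.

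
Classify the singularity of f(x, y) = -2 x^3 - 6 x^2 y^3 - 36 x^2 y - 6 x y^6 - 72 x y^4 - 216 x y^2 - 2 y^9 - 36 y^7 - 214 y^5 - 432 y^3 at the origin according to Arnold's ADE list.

The Hessian of f at 0 has rank 0. Corank 2; j^3 = -2*(x + 6*y)^3 is a perfect cube, so E-series; the 5-jet and mu = 8 give E_8.

E_8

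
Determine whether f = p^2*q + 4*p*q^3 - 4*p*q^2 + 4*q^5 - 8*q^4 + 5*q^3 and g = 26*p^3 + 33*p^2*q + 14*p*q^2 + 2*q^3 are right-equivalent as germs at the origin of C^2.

The Hessian of f at 0 is [[0, 0], [0, 0]] with rank 0, so corank 2. A Groebner basis of the Jacobian ideal J(f) in C{p,q} is {q^3, p^2 - q^2, p*q - 2*q^2}; counting standard monomials gives mu = 4. Corank 2; j^3 = q*(p^2 - 4*p*q + 5*q^2) splits into three distinct lines over C (the quadratic factor has nonzero discriminant), so D_4. The Hessian of g at 0 is [[0, 0], [0, 0]] with rank 0, so corank 2. A Groebner basis of the Jacobian ideal J(g) in C{p,q} is {q^3, p^2 - 2*q^2/3, p*q + q^2}; counting standard monomials gives mu = 4. Corank 2; j^3 = (2*p + q)*(13*p^2 + 10*p*q + 2*q^2) splits into three distinct lines over C (the quadratic factor has nonzero discriminant), so D_4. Both have type D_4, hence right-equivalent.

Yes.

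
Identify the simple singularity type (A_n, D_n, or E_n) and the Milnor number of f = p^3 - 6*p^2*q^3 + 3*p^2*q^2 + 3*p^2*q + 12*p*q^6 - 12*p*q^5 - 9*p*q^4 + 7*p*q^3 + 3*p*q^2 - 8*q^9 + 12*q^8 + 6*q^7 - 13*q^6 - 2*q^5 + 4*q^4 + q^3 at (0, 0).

Type E7, Milnor number mu = 7.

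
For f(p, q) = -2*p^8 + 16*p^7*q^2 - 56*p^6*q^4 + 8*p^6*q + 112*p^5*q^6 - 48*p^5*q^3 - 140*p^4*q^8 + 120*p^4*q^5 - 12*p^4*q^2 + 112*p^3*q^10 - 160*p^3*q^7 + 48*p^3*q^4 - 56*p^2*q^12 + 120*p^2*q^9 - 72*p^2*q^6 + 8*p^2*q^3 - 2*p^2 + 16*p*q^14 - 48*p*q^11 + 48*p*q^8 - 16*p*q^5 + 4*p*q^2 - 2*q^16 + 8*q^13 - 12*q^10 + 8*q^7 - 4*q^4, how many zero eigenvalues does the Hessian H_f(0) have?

The Hessian at 0 is [[-4, 0], [0, 0]] of rank 1; hence corank 1.

1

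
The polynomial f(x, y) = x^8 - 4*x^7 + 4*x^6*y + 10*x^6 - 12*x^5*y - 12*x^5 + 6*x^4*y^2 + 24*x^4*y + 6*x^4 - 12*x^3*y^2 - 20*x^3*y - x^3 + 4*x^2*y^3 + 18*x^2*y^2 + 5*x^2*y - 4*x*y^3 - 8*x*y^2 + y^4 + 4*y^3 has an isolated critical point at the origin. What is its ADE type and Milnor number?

The Hessian of f at 0 has rank 0. Corank 2; j^3 = -(x - 2*y)^2*(x - y) has shape L^2 M (L != M), so D-series; mu = 5 gives D_5.

Type D_{5}, Milnor number mu = 5.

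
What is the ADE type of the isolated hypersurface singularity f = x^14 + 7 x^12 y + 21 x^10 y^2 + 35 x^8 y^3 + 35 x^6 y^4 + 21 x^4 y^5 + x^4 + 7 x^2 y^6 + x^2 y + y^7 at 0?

D_8

The Hessian of f at 0 is [[0, 0], [0, 0]] with rank 0, so corank 2. A Groebner basis of the Jacobian ideal J(f) in C{x,y} is {x^2/7 + y^6, x^3, x*y}; counting standard monomials gives mu = 8. Corank 2; j^3 = x^2*y has shape L^2 M (L != M), so D-series; mu = 8 gives D_8.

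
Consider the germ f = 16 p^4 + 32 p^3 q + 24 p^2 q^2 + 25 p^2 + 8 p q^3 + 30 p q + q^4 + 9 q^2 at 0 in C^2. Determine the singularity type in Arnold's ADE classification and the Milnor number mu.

The Hessian of f at 0 is [[50, 30], [30, 18]] with rank 1, so corank 1. A Groebner basis of the Jacobian ideal J(f) in C{p,q} is {q^3, p + 3*q/5}; counting standard monomials gives mu = 3. Corank 1: A-series; mu = 3 gives A_3.

Type A3, Milnor number mu = 3.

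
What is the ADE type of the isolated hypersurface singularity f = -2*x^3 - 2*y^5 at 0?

E8

The Hessian of f at 0 is [[0, 0], [0, 0]] with rank 0, so corank 2. A Groebner basis of the Jacobian ideal J(f) in C{x,y} is {y^4, x^2}; counting standard monomials gives mu = 8. Corank 2; j^3 = -2*x^3 is a perfect cube, so E-series; the 5-jet and mu = 8 give E_8.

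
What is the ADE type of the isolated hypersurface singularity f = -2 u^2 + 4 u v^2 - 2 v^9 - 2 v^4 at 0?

A_{8}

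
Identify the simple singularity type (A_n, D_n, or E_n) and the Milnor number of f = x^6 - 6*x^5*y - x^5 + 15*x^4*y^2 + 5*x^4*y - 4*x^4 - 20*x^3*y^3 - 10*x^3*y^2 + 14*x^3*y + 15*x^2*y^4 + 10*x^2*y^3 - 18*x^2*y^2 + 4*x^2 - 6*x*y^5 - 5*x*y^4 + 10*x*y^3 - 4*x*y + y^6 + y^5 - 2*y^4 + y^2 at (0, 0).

The Hessian of f at 0 has rank 1. Corank 1: A-series; mu = 4 gives A_4.

Type A_{4}, Milnor number mu = 4.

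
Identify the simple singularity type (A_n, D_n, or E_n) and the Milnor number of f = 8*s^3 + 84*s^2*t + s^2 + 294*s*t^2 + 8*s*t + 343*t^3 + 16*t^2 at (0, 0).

Type A2, Milnor number mu = 2.

The Hessian of f at 0 has rank 1. Corank 1: A-series; mu = 2 gives A_2.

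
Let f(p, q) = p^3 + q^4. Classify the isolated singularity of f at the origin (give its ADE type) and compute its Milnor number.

Type E_{6}, Milnor number mu = 6.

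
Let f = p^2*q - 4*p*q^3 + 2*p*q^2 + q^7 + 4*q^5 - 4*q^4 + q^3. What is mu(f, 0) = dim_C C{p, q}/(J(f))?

The Hessian of f at 0 has rank 0. Corank 2; j^3 = q*(p + q)^2 has shape L^2 M (L != M), so D-series; mu = 8 gives D_8.

8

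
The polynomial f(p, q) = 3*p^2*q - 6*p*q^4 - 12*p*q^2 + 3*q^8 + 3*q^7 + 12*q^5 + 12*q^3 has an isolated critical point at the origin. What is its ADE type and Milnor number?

Type D_{9}, Milnor number mu = 9.

The Hessian of f at 0 is [[0, 0], [0, 0]] with rank 0, so corank 2. A Groebner basis of the Jacobian ideal J(f) in C{p,q} is {p^2*q^2 - 32*p^2*q - 4*p^2 + 128*p*q^2 + 12*p*q - 128*q^3 - 8*q^2, -8*p^2*q - p^2 + p*q^3 + 32*p*q^2 + 2*p*q - 32*q^3, -p*q + q^4 + 2*q^2, p^3 - 6*p^2*q + 12*p*q^2 - 8*q^3}; counting standard monomials gives mu = 9. Corank 2; j^3 = 3*q*(p - 2*q)^2 has shape L^2 M (L != M), so D-series; mu = 9 gives D_9.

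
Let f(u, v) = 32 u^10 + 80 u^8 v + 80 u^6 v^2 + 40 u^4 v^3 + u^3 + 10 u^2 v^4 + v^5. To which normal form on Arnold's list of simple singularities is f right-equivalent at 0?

E_8

The Hessian of f at 0 is [[0, 0], [0, 0]] with rank 0, so corank 2. A Groebner basis of the Jacobian ideal J(f) in C{u,v} is {v^4, u^2}; counting standard monomials gives mu = 8. Corank 2; j^3 = u^3 is a perfect cube, so E-series; the 5-jet and mu = 8 give E_8.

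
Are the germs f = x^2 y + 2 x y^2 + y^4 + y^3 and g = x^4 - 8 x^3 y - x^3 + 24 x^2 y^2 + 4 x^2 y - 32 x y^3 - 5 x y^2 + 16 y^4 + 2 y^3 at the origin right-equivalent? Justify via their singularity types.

The Hessian of f at 0 has rank 0. Corank 2; j^3 = y*(x + y)^2 has shape L^2 M (L != M), so D-series; mu = 5 gives D_5. The Hessian of g at 0 has rank 0. Corank 2; j^3 = -(x - 2*y)*(x - y)^2 has shape L^2 M (L != M), so D-series; mu = 5 gives D_5. Both have type D_5, hence right-equivalent.

Yes.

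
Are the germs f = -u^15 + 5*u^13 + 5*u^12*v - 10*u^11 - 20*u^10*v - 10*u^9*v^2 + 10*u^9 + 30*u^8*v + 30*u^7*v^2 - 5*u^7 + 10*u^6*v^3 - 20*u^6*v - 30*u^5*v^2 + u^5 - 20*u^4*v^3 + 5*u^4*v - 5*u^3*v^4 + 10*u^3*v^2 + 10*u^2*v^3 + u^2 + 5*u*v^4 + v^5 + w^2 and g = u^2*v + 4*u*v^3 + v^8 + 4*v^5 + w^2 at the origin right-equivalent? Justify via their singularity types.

No.

The Hessian of f at 0 is [[2, 0, 0], [0, 0, 0], [0, 0, 2]] with rank 2, so corank 1. A Groebner basis of the Jacobian ideal J(f) in C{u,v,w} is {v^4, u, w}; counting standard monomials gives mu = 4. Corank 1: A-series; mu = 4 gives A_4. The Hessian of g at 0 is [[0, 0, 0], [0, 0, 0], [0, 0, 2]] with rank 1, so corank 2. A Groebner basis of the Jacobian ideal J(g) in C{u,v,w} is {u^4, u^3*v - u^2 - 2*u*v^2, u^3/2 + u^2*v^2, u*v/2 + v^3, w}; counting standard monomials gives mu = 9. Corank 2; j^3 = u^2*v has shape L^2 M (L != M), so D-series; mu = 9 gives D_9. f is A_4 but g is D_9, hence not right-equivalent.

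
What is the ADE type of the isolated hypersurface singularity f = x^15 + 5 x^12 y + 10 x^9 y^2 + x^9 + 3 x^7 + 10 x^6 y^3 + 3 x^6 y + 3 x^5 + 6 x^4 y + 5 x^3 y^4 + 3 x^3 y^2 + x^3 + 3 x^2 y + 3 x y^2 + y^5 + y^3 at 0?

E_8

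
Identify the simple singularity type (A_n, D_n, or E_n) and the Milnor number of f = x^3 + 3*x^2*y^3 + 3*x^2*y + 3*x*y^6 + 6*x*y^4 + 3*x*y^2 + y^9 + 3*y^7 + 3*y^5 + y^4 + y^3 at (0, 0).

The Hessian of f at 0 is [[0, 0], [0, 0]] with rank 0, so corank 2. A Groebner basis of the Jacobian ideal J(f) in C{x,y} is {y^3, x^2 + 2*x*y + y^2}; counting standard monomials gives mu = 6. Corank 2; j^3 = (x + y)^3 is a perfect cube, so E-series; the 4-jet and mu = 6 give E_6.

Type E_6, Milnor number mu = 6.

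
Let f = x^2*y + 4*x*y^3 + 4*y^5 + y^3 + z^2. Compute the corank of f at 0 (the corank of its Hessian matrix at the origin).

2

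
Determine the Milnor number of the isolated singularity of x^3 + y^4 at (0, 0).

6

The Hessian of f at 0 has rank 0. Corank 2; j^3 = x^3 is a perfect cube, so E-series; the 4-jet and mu = 6 give E_6.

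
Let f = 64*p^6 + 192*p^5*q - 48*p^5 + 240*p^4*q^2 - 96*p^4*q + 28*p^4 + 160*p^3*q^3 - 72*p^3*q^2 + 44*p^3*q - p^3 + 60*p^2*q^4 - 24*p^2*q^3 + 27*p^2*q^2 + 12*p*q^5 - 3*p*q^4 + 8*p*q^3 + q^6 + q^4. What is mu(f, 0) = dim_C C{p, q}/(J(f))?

6

The Hessian of f at 0 has rank 0. Corank 2; j^3 = -p^3 is a perfect cube, so E-series; the 4-jet and mu = 6 give E_6.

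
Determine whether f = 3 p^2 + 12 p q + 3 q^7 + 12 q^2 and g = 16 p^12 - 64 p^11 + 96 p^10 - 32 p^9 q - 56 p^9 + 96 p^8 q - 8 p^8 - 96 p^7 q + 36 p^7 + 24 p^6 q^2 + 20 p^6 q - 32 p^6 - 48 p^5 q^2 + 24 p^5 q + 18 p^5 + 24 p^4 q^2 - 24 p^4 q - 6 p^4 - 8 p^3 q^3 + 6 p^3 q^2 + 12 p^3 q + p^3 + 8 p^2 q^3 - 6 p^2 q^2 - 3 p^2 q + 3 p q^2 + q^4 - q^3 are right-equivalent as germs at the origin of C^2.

The Hessian of f at 0 has rank 1. Corank 1: A-series; mu = 6 gives A_6. The Hessian of g at 0 has rank 0. Corank 2; j^3 = (p - q)^3 is a perfect cube, so E-series; the 4-jet and mu = 6 give E_6. f is A_6 but g is E_6, hence not right-equivalent.

No.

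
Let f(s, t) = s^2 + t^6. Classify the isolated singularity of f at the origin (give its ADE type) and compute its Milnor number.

The Hessian of f at 0 is [[2, 0], [0, 0]] with rank 1, so corank 1. A Groebner basis of the Jacobian ideal J(f) in C{s,t} is {t^5, s}; counting standard monomials gives mu = 5. Corank 1: A-series; mu = 5 gives A_5.

Type A_{5}, Milnor number mu = 5.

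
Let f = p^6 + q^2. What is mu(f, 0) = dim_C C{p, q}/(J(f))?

5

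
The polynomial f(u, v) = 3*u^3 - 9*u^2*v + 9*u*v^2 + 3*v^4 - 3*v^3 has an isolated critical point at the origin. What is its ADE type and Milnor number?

Type E_{6}, Milnor number mu = 6.

The Hessian of f at 0 has rank 0. Corank 2; j^3 = 3*(u - v)^3 is a perfect cube, so E-series; the 4-jet and mu = 6 give E_6.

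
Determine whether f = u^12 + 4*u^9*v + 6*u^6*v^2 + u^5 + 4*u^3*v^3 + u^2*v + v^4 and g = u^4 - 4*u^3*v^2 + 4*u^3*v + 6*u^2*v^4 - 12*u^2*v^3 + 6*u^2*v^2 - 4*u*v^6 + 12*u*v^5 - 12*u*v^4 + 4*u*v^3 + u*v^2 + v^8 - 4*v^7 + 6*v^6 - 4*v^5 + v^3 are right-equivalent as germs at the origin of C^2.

The Hessian of f at 0 has rank 0. Corank 2; j^3 = u^2*v has shape L^2 M (L != M), so D-series; mu = 5 gives D_5. The Hessian of g at 0 has rank 0. Corank 2; j^3 = v^2*(u + v) has shape L^2 M (L != M), so D-series; mu = 5 gives D_5. Both have type D_5, hence right-equivalent.

Yes.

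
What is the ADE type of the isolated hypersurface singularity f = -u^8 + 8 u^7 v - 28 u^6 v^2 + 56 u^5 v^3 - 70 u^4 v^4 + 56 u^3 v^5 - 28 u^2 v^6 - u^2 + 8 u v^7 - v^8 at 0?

A7

The Hessian of f at 0 is [[-2, 0], [0, 0]] with rank 1, so corank 1. A Groebner basis of the Jacobian ideal J(f) in C{u,v} is {v^7, u}; counting standard monomials gives mu = 7. Corank 1: A-series; mu = 7 gives A_7.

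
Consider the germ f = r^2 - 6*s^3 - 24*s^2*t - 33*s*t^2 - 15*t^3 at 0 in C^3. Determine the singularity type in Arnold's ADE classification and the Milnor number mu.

Type D_{4}, Milnor number mu = 4.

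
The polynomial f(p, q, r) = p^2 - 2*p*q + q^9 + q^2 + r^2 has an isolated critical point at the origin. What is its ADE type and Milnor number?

The Hessian of f at 0 is [[2, -2, 0], [-2, 2, 0], [0, 0, 2]] with rank 2, so corank 1. A Groebner basis of the Jacobian ideal J(f) in C{p,q,r} is {q^8, p - q, r}; counting standard monomials gives mu = 8. Corank 1: A-series; mu = 8 gives A_8.

Type A_8, Milnor number mu = 8.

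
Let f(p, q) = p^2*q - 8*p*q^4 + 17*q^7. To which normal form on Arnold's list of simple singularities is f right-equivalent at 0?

D8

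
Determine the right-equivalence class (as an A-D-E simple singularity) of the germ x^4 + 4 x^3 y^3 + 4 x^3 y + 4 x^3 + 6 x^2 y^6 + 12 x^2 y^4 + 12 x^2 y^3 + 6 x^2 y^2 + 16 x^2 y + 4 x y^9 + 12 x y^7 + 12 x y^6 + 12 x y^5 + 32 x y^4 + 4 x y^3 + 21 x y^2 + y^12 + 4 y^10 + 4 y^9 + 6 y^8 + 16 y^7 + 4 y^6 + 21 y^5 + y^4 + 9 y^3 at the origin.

The Hessian of f at 0 is [[0, 0], [0, 0]] with rank 0, so corank 2. A Groebner basis of the Jacobian ideal J(f) in C{x,y} is {x*y^2 + 6*x*y + 9*y^2, -4*x*y + y^3 - 6*y^2, x^2 + 5*x*y/2 + 3*y^2/2}; counting standard monomials gives mu = 5. Corank 2; j^3 = (x + y)*(2*x + 3*y)^2 has shape L^2 M (L != M), so D-series; mu = 5 gives D_5.

D_5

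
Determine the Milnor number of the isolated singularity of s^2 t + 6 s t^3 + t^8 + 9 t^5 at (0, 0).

9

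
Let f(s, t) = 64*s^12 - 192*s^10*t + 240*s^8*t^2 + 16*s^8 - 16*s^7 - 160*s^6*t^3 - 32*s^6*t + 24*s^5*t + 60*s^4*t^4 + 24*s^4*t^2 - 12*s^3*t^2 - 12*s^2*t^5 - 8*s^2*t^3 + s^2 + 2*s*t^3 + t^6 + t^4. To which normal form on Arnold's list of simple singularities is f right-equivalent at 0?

The Hessian of f at 0 is [[2, 0], [0, 0]] with rank 1, so corank 1. A Groebner basis of the Jacobian ideal J(f) in C{s,t} is {t^3, s}; counting standard monomials gives mu = 3. Corank 1: A-series; mu = 3 gives A_3.

A_{3}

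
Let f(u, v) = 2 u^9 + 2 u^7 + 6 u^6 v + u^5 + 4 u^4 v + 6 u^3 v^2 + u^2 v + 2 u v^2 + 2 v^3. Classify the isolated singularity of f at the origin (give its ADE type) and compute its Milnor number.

Type D_{4}, Milnor number mu = 4.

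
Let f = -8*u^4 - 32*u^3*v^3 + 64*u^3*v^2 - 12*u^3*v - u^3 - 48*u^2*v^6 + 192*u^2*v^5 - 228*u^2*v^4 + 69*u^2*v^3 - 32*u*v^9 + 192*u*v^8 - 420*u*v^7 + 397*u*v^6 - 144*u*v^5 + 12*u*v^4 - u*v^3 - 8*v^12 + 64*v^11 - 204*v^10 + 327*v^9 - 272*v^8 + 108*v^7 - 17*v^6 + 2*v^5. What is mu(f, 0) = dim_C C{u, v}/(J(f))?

The Hessian of f at 0 has rank 0. Corank 2; j^3 = -u^3 is a perfect cube, so E-series; the 4-jet and mu = 7 give E_7.

7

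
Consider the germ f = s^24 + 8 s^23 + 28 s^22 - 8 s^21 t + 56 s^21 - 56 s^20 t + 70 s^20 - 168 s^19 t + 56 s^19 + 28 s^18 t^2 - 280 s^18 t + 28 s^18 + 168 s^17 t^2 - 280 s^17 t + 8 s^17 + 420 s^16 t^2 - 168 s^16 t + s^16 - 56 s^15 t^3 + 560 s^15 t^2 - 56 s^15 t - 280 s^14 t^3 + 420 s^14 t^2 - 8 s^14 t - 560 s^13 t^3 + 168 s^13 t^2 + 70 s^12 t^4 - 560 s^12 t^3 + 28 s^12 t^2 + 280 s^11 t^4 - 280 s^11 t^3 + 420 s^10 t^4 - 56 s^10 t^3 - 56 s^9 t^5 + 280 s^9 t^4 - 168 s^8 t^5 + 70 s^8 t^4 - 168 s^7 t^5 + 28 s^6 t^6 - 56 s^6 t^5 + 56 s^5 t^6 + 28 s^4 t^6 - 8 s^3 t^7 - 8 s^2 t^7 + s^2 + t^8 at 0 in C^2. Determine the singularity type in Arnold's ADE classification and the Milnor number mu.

Type A7, Milnor number mu = 7.

The Hessian of f at 0 is [[2, 0], [0, 0]] with rank 1, so corank 1. A Groebner basis of the Jacobian ideal J(f) in C{s,t} is {t^7, s}; counting standard monomials gives mu = 7. Corank 1: A-series; mu = 7 gives A_7.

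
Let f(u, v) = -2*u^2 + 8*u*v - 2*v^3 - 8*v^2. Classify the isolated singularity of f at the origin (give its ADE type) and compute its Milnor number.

Type A2, Milnor number mu = 2.

The Hessian of f at 0 is [[-4, 8], [8, -16]] with rank 1, so corank 1. A Groebner basis of the Jacobian ideal J(f) in C{u,v} is {v^2, u - 2*v}; counting standard monomials gives mu = 2. Corank 1: A-series; mu = 2 gives A_2.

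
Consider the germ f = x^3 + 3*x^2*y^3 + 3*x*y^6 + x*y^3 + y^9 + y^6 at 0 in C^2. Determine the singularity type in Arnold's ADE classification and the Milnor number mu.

Type E_7, Milnor number mu = 7.

The Hessian of f at 0 has rank 0. Corank 2; j^3 = x^3 is a perfect cube, so E-series; the 4-jet and mu = 7 give E_7.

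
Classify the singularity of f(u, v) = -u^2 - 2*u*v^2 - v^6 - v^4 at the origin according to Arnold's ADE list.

The Hessian of f at 0 is [[-2, 0], [0, 0]] with rank 1, so corank 1. A Groebner basis of the Jacobian ideal J(f) in C{u,v} is {u^3, u^2*v, u + v^2}; counting standard monomials gives mu = 5. Corank 1: A-series; mu = 5 gives A_5.

A_{5}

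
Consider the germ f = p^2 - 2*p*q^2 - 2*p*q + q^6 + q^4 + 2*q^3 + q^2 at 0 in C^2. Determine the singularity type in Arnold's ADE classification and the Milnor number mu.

Type A5, Milnor number mu = 5.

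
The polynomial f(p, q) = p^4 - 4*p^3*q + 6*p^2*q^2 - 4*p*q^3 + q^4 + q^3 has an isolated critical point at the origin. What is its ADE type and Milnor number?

Type E_{6}, Milnor number mu = 6.

The Hessian of f at 0 has rank 0. Corank 2; j^3 = q^3 is a perfect cube, so E-series; the 4-jet and mu = 6 give E_6.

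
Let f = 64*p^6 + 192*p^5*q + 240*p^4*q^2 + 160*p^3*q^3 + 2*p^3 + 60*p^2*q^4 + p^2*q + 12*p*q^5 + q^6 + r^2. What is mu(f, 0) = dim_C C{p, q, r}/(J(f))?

7

The Hessian of f at 0 is [[0, 0, 0], [0, 0, 0], [0, 0, 2]] with rank 1, so corank 2. A Groebner basis of the Jacobian ideal J(f) in C{p,q,r} is {-p*q/12 + q^5, p*q^2, p^2 + p*q/2, r}; counting standard monomials gives mu = 7. Corank 2; j^3 = p^2*(2*p + q) has shape L^2 M (L != M), so D-series; mu = 7 gives D_7.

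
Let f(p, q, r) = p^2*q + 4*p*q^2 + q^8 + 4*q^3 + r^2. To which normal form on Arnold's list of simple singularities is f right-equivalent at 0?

The Hessian of f at 0 is [[0, 0, 0], [0, 0, 0], [0, 0, 2]] with rank 1, so corank 2. A Groebner basis of the Jacobian ideal J(f) in C{p,q,r} is {p^2/8 + q^7 - q^2/2, p^3 + 8*q^3, p*q + 2*q^2, r}; counting standard monomials gives mu = 9. Corank 2; j^3 = q*(p + 2*q)^2 has shape L^2 M (L != M), so D-series; mu = 9 gives D_9.

D_9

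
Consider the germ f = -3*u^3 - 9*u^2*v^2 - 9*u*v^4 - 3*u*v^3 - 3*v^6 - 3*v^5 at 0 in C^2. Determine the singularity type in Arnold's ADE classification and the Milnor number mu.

The Hessian of f at 0 has rank 0. Corank 2; j^3 = -3*u^3 is a perfect cube, so E-series; the 4-jet and mu = 7 give E_7.

Type E_7, Milnor number mu = 7.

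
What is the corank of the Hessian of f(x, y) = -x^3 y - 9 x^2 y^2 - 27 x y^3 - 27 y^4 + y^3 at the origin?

2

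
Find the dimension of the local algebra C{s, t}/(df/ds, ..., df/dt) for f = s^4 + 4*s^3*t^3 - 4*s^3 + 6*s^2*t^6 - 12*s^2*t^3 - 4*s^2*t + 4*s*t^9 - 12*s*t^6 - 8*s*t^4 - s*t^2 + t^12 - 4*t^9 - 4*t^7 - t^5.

5

The Hessian of f at 0 has rank 0. Corank 2; j^3 = -s*(2*s + t)^2 has shape L^2 M (L != M), so D-series; mu = 5 gives D_5.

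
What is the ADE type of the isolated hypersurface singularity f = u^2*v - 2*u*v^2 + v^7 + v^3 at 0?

D_{8}

The Hessian of f at 0 is [[0, 0], [0, 0]] with rank 0, so corank 2. A Groebner basis of the Jacobian ideal J(f) in C{u,v} is {u^2/7 + v^6 - v^2/7, u^3 - v^3, u*v - v^2}; counting standard monomials gives mu = 8. Corank 2; j^3 = v*(u - v)^2 has shape L^2 M (L != M), so D-series; mu = 8 gives D_8.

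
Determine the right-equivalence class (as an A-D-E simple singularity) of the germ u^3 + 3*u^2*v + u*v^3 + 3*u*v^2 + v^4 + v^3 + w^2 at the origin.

E_7

The Hessian of f at 0 is [[0, 0, 0], [0, 0, 0], [0, 0, 2]] with rank 1, so corank 2. A Groebner basis of the Jacobian ideal J(f) in C{u,v,w} is {u^3 + 3*u^2*v + 6*u^2 + 12*u*v + 6*v^2, -3*u^2 + u*v^2 - 6*u*v - 3*v^2, 3*u^2 + 6*u*v + v^3 + 3*v^2, w}; counting standard monomials gives mu = 7. Corank 2; j^3 = (u + v)^3 is a perfect cube, so E-series; the 4-jet and mu = 7 give E_7.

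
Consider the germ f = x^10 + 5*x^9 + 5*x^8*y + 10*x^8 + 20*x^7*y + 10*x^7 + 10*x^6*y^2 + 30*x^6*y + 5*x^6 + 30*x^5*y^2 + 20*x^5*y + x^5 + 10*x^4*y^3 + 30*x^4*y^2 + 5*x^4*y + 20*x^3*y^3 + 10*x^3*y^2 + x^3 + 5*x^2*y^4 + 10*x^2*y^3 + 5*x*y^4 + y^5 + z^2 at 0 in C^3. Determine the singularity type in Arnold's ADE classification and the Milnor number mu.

Type E8, Milnor number mu = 8.

The Hessian of f at 0 has rank 1. Corank 2; j^3 = x^3 is a perfect cube, so E-series; the 5-jet and mu = 8 give E_8.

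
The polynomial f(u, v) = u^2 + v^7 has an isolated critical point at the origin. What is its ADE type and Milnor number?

The Hessian of f at 0 has rank 1. Corank 1: A-series; mu = 6 gives A_6.

Type A_{6}, Milnor number mu = 6.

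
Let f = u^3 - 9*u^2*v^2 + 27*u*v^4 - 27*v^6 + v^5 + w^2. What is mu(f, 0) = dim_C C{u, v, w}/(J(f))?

8

The Hessian of f at 0 has rank 1. Corank 2; j^3 = u^3 is a perfect cube, so E-series; the 5-jet and mu = 8 give E_8.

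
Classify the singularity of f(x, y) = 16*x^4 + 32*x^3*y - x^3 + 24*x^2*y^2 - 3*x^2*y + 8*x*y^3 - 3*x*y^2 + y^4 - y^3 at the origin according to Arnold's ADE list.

E6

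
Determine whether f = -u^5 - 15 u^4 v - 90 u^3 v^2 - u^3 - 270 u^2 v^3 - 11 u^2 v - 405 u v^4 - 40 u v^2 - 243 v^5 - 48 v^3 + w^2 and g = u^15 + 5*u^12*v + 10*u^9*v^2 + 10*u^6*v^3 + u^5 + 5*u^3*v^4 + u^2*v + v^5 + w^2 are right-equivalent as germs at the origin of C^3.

Yes.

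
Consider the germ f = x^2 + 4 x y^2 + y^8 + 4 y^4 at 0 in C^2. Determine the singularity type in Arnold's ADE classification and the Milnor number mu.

Type A7, Milnor number mu = 7.

The Hessian of f at 0 has rank 1. Corank 1: A-series; mu = 7 gives A_7.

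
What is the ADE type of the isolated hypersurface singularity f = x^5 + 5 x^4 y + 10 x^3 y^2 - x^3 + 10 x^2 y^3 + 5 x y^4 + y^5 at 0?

E_8

The Hessian of f at 0 has rank 0. Corank 2; j^3 = -x^3 is a perfect cube, so E-series; the 5-jet and mu = 8 give E_8.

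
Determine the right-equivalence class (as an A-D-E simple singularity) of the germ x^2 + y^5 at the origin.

A_{4}

The Hessian of f at 0 has rank 1. Corank 1: A-series; mu = 4 gives A_4.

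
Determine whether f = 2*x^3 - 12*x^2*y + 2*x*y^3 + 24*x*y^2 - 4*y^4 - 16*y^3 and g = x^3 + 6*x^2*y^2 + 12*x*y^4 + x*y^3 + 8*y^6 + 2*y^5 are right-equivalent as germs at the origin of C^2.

Yes.

The Hessian of f at 0 is [[0, 0], [0, 0]] with rank 0, so corank 2. A Groebner basis of the Jacobian ideal J(f) in C{x,y} is {x^3 - 6*x^2*y - 48*x^2 + 192*x*y - 192*y^2, 6*x^2 + x*y^2 - 24*x*y + 24*y^2, 3*x^2 - 12*x*y + y^3 + 12*y^2}; counting standard monomials gives mu = 7. Corank 2; j^3 = 2*(x - 2*y)^3 is a perfect cube, so E-series; the 4-jet and mu = 7 give E_7. The Hessian of g at 0 is [[0, 0], [0, 0]] with rank 0, so corank 2. A Groebner basis of the Jacobian ideal J(g) in C{x,y} is {-x^2/4 + y^4 - y^3/12, x^3, x^2*y + x^2/12 + y^3/36, x^2/2 + x*y^2 + y^3/6}; counting standard monomials gives mu = 7. Corank 2; j^3 = x^3 is a perfect cube, so E-series; the 4-jet and mu = 7 give E_7. Both have type E_7, hence right-equivalent.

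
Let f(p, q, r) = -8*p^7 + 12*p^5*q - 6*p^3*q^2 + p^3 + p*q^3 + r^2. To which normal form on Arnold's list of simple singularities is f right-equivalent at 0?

E7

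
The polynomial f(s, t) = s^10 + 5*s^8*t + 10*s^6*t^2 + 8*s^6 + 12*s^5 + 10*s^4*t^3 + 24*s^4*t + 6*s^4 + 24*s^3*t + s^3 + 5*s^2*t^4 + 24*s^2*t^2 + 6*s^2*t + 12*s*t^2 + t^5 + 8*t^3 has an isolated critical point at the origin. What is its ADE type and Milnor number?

Type E_{8}, Milnor number mu = 8.

The Hessian of f at 0 is [[0, 0], [0, 0]] with rank 0, so corank 2. A Groebner basis of the Jacobian ideal J(f) in C{s,t} is {s^2/128 + s*t^3 + s*t^2/8 + s*t/32 + t^3/4 + t^2/32, t^4, s^3 + 3*s^2/4 + 3*s*t + 8*t^3 + 3*t^2, s^2*t - s^2/8 + 2*s*t^2 - s*t/2 - t^2/2}; counting standard monomials gives mu = 8. Corank 2; j^3 = (s + 2*t)^3 is a perfect cube, so E-series; the 5-jet and mu = 8 give E_8.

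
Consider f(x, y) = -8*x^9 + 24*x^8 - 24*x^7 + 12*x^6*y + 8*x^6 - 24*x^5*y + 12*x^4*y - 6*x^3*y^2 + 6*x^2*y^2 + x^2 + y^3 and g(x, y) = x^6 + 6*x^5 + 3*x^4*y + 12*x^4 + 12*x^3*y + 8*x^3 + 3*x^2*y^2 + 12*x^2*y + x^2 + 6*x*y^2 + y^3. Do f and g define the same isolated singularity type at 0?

The Hessian of f at 0 has rank 1. Corank 1: A-series; mu = 2 gives A_2. The Hessian of g at 0 has rank 1. Corank 1: A-series; mu = 2 gives A_2. Both have type A_2, hence right-equivalent.

Yes.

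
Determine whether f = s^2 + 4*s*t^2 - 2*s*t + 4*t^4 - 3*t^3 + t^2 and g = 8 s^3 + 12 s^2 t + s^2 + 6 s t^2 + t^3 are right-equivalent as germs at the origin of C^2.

Yes.

The Hessian of f at 0 has rank 1. Corank 1: A-series; mu = 2 gives A_2. The Hessian of g at 0 has rank 1. Corank 1: A-series; mu = 2 gives A_2. Both have type A_2, hence right-equivalent.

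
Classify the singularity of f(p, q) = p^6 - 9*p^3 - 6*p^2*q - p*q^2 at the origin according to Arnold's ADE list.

D_7

The Hessian of f at 0 has rank 0. Corank 2; j^3 = -p*(3*p + q)^2 has shape L^2 M (L != M), so D-series; mu = 7 gives D_7.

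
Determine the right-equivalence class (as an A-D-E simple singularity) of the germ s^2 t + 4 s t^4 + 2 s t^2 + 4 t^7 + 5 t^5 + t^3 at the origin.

The Hessian of f at 0 has rank 0. Corank 2; j^3 = t*(s + t)^2 has shape L^2 M (L != M), so D-series; mu = 6 gives D_6.

D_6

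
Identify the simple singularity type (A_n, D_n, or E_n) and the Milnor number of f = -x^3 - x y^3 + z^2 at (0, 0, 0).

Type E_7, Milnor number mu = 7.

The Hessian of f at 0 is [[0, 0, 0], [0, 0, 0], [0, 0, 2]] with rank 1, so corank 2. A Groebner basis of the Jacobian ideal J(f) in C{x,y,z} is {x^3, x*y^2, 3*x^2 + y^3, z}; counting standard monomials gives mu = 7. Corank 2; j^3 = -x^3 is a perfect cube, so E-series; the 4-jet and mu = 7 give E_7.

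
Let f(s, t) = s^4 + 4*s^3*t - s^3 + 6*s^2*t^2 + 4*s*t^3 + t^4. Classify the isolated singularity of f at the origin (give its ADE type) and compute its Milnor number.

Type E6, Milnor number mu = 6.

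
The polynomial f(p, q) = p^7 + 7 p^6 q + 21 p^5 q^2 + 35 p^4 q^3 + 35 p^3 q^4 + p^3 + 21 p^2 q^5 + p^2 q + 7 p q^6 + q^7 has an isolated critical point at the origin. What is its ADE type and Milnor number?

Type D_8, Milnor number mu = 8.

The Hessian of f at 0 has rank 0. Corank 2; j^3 = p^2*(p + q) has shape L^2 M (L != M), so D-series; mu = 8 gives D_8.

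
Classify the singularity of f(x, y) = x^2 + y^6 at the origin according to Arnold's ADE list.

The Hessian of f at 0 has rank 1. Corank 1: A-series; mu = 5 gives A_5.

A_5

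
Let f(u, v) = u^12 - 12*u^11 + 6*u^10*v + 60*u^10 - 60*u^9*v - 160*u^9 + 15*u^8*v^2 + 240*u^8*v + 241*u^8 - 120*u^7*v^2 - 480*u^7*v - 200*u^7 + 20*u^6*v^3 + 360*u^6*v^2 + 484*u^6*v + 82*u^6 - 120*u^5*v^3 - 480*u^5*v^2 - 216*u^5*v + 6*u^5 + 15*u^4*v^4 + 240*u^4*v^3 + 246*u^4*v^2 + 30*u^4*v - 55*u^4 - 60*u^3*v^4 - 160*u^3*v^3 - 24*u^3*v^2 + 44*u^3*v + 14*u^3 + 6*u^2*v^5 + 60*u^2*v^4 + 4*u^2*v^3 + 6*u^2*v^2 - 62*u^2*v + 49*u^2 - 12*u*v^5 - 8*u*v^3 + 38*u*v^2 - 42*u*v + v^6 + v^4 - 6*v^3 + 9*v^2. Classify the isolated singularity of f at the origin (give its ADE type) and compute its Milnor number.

The Hessian of f at 0 is [[98, -42], [-42, 18]] with rank 1, so corank 1. A Groebner basis of the Jacobian ideal J(f) in C{u,v} is {u*v^2 - 833441*u*v/48994 + 794731*u/24497 + 236705*v^2/48994 - 340599*v/24497, -3270505*u*v/48994 + 3747961*u/24497 + v^3 + 833441*v^2/48994 - 1606269*v/24497, u^2 + 538*u*v/24497 - 61516*u/24497 - 67*v^2/24497 + 26364*v/24497}; counting standard monomials gives mu = 5. Corank 1: A-series; mu = 5 gives A_5.

Type A5, Milnor number mu = 5.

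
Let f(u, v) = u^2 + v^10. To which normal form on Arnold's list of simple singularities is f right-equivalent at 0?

A_{9}

The Hessian of f at 0 has rank 1. Corank 1: A-series; mu = 9 gives A_9.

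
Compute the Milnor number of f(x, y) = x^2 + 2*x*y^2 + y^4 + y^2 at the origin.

The Hessian of f at 0 is [[2, 0], [0, 2]] with rank 2, so corank 0. A Groebner basis of the Jacobian ideal J(f) in C{x,y} is {x, y}; counting standard monomials gives mu = 1. Corank 0: nondegenerate Morse point, so A_1.

1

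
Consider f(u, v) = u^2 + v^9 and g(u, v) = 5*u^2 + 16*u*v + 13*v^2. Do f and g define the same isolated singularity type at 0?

No.

The Hessian of f at 0 has rank 1. Corank 1: A-series; mu = 8 gives A_8. The Hessian of g at 0 has rank 2. Corank 0: nondegenerate Morse point, so A_1. f is A_8 but g is A_1, hence not right-equivalent.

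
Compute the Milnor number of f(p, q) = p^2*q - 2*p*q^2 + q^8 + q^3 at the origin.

The Hessian of f at 0 is [[0, 0], [0, 0]] with rank 0, so corank 2. A Groebner basis of the Jacobian ideal J(f) in C{p,q} is {p^2/8 + q^7 - q^2/8, p^3 - q^3, p*q - q^2}; counting standard monomials gives mu = 9. Corank 2; j^3 = q*(p - q)^2 has shape L^2 M (L != M), so D-series; mu = 9 gives D_9.

9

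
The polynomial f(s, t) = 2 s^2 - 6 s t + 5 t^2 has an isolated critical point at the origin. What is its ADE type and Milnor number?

Type A_{1}, Milnor number mu = 1.

The Hessian of f at 0 has rank 2. Corank 0: nondegenerate Morse point, so A_1.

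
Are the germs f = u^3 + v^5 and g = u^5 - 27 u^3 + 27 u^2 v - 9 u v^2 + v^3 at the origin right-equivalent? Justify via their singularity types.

Yes.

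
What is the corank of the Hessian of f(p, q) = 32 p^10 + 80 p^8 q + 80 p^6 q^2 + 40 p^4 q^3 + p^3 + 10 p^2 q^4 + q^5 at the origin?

Hessian at 0 has rank 0.

2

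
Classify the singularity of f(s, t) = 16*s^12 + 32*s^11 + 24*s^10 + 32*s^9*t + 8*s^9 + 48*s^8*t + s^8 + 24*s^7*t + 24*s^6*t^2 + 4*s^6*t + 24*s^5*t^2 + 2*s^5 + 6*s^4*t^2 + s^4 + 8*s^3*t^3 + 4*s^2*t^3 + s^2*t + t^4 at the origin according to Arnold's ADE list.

D_{5}

The Hessian of f at 0 is [[0, 0], [0, 0]] with rank 0, so corank 2. A Groebner basis of the Jacobian ideal J(f) in C{s,t} is {s^3, s^2/4 + t^3, s*t}; counting standard monomials gives mu = 5. Corank 2; j^3 = s^2*t has shape L^2 M (L != M), so D-series; mu = 5 gives D_5.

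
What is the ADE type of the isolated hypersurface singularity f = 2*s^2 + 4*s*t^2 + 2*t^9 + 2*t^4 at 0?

The Hessian of f at 0 has rank 1. Corank 1: A-series; mu = 8 gives A_8.

A8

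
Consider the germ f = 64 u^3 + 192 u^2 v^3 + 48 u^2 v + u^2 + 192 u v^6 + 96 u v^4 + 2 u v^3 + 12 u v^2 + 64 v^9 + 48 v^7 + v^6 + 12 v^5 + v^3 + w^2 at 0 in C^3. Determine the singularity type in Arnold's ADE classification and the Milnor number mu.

The Hessian of f at 0 is [[2, 0, 0], [0, 0, 0], [0, 0, 2]] with rank 2, so corank 1. A Groebner basis of the Jacobian ideal J(f) in C{u,v,w} is {v^2, u, w}; counting standard monomials gives mu = 2. Corank 1: A-series; mu = 2 gives A_2.

Type A_2, Milnor number mu = 2.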